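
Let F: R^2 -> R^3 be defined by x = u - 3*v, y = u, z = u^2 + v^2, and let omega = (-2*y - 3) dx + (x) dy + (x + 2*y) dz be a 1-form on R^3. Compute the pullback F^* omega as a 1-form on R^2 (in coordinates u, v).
F^* omega = (6*u^2 - 6*u*v - u - 3*v - 3) du + (6*u*v + 6*u - 6*v^2 + 9) dv

Using F^*(f dg) = (f ∘ F) d(g ∘ F), substitute each coordinate x_i by F_i(u, v) in f_i, and replace dx_i by d F_i = (∂F_i/∂u) du + (∂F_i/∂v) dv.
  For the x component: f_1(F) = -2*u - 3; d F_1 = (1) du + (-3) dv
  For the y component: f_2(F) = u - 3*v; d F_2 = (1) du + (0) dv
  For the z component: f_3(F) = 3*u - 3*v; d F_3 = (2*u) du + (2*v) dv
Combining and collecting du, dv coefficients:
  coeff of du: 6*u^2 - 6*u*v - u - 3*v - 3
  coeff of dv: 6*u*v + 6*u - 6*v^2 + 9
F^* omega = (6*u^2 - 6*u*v - u - 3*v - 3) du + (6*u*v + 6*u - 6*v^2 + 9) dv.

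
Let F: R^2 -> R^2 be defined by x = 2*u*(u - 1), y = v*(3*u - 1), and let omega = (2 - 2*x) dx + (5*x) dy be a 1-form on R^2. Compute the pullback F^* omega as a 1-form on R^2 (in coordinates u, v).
F^* omega = (-16*u^3 + 30*u^2*v + 24*u^2 - 30*u*v - 4) du + (10*u*(3*u^2 - 4*u + 1)) dv

Using F^*(f dg) = (f ∘ F) d(g ∘ F), substitute each coordinate x_i by F_i(u, v) in f_i, and replace dx_i by d F_i = (∂F_i/∂u) du + (∂F_i/∂v) dv.
  For the x component: f_1(F) = -4*u^2 + 4*u + 2; d F_1 = (4*u - 2) du + (0) dv
  For the y component: f_2(F) = 10*u*(u - 1); d F_2 = (3*v) du + (3*u - 1) dv
Combining and collecting du, dv coefficients:
  coeff of du: -16*u^3 + 30*u^2*v + 24*u^2 - 30*u*v - 4
  coeff of dv: 10*u*(3*u^2 - 4*u + 1)
F^* omega = (-16*u^3 + 30*u^2*v + 24*u^2 - 30*u*v - 4) du + (10*u*(3*u^2 - 4*u + 1)) dv.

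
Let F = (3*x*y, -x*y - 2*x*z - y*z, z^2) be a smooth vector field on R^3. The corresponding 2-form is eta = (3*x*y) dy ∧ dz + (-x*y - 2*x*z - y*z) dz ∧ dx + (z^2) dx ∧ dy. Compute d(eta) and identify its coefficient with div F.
d(eta) = (-x + 3*y + z) dx ∧ dy ∧ dz; div F = -x + 3*y + z

For a 2-form in R^3 of the form above, applying d gives a 3-form with coefficient ∂P/∂x + ∂Q/∂y + ∂R/∂z:
  ∂P/∂x = 3*y
  ∂Q/∂y = -x - z
  ∂R/∂z = 2*z
Sum = -x + 3*y + z, which is exactly div F.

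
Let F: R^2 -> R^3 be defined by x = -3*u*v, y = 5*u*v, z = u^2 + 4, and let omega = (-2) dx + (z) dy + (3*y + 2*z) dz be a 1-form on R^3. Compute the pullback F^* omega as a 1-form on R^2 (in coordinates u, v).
F^* omega = (4*u^3 + 35*u^2*v + 16*u + 26*v) du + (u*(5*u^2 + 26)) dv

Using F^*(f dg) = (f ∘ F) d(g ∘ F), substitute each coordinate x_i by F_i(u, v) in f_i, and replace dx_i by d F_i = (∂F_i/∂u) du + (∂F_i/∂v) dv.
  For the x component: f_1(F) = -2; d F_1 = (-3*v) du + (-3*u) dv
  For the y component: f_2(F) = u^2 + 4; d F_2 = (5*v) du + (5*u) dv
  For the z component: f_3(F) = 2*u^2 + 15*u*v + 8; d F_3 = (2*u) du + (0) dv
Combining and collecting du, dv coefficients:
  coeff of du: 4*u^3 + 35*u^2*v + 16*u + 26*v
  coeff of dv: u*(5*u^2 + 26)
F^* omega = (4*u^3 + 35*u^2*v + 16*u + 26*v) du + (u*(5*u^2 + 26)) dv.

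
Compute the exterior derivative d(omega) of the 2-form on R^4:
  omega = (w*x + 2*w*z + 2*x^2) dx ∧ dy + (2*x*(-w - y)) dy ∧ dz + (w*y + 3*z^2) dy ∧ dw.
d(omega) = (-2*y) dx ∧ dy ∧ dz + (x + 2*z) dx ∧ dy ∧ dw + (-2*x - 6*z) dy ∧ dz ∧ dw

For a 2-form omega = sum_{i<j} g_{ij} dx_i ∧ dx_j, the exterior derivative is
  d(omega) = sum_{i<j} d(g_{ij}) ∧ dx_i ∧ dx_j = sum_{i<j, k} (∂g_{ij}/∂x_k) dx_k ∧ dx_i ∧ dx_j.
Expand each term, using dx_k ∧ dx_i ∧ dx_j = sgn(permutation) dx_{(a)} ∧ dx_{(b)} ∧ dx_{(c)} with (a < b < c) sorted:
  d(w*x + 2*w*z + 2*x^2) includes (∂/∂z)(w*x + 2*w*z + 2*x^2) dz = (2*w) dz, which multiplied by dx ∧ dy gives (2*w) dx ∧ dy ∧ dz
  d(w*x + 2*w*z + 2*x^2) includes (∂/∂w)(w*x + 2*w*z + 2*x^2) dw = (x + 2*z) dw, which multiplied by dx ∧ dy gives (x + 2*z) dx ∧ dy ∧ dw
  d(2*x*(-w - y)) includes (∂/∂x)(2*x*(-w - y)) dx = (-2*w - 2*y) dx, which multiplied by dy ∧ dz gives (-2*w - 2*y) dx ∧ dy ∧ dz
  d(2*x*(-w - y)) includes (∂/∂w)(2*x*(-w - y)) dw = (-2*x) dw, which multiplied by dy ∧ dz gives (-2*x) dy ∧ dz ∧ dw
  d(w*y + 3*z^2) includes (∂/∂z)(w*y + 3*z^2) dz = (6*z) dz, which multiplied by dy ∧ dw gives (-6*z) dy ∧ dz ∧ dw
Collecting like 3-forms: d(omega) = (-2*y) dx ∧ dy ∧ dz + (x + 2*z) dx ∧ dy ∧ dw + (-2*x - 6*z) dy ∧ dz ∧ dw.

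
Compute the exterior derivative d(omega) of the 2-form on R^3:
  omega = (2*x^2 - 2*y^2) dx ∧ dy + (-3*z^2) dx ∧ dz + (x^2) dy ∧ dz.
d(omega) = (2*x) dx ∧ dy ∧ dz

For a 2-form omega = sum_{i<j} g_{ij} dx_i ∧ dx_j, the exterior derivative is
  d(omega) = sum_{i<j} d(g_{ij}) ∧ dx_i ∧ dx_j = sum_{i<j, k} (∂g_{ij}/∂x_k) dx_k ∧ dx_i ∧ dx_j.
Expand each term, using dx_k ∧ dx_i ∧ dx_j = sgn(permutation) dx_{(a)} ∧ dx_{(b)} ∧ dx_{(c)} with (a < b < c) sorted:
  d(x^2) includes (∂/∂x)(x^2) dx = (2*x) dx, which multiplied by dy ∧ dz gives (2*x) dx ∧ dy ∧ dz
Collecting like 3-forms: d(omega) = (2*x) dx ∧ dy ∧ dz.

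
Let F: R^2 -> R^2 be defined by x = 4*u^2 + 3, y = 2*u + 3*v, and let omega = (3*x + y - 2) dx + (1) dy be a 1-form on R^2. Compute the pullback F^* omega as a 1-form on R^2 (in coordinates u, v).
F^* omega = (96*u^3 + 16*u^2 + 24*u*v + 56*u + 2) du + (3) dv

Using F^*(f dg) = (f ∘ F) d(g ∘ F), substitute each coordinate x_i by F_i(u, v) in f_i, and replace dx_i by d F_i = (∂F_i/∂u) du + (∂F_i/∂v) dv.
  For the x component: f_1(F) = 12*u^2 + 2*u + 3*v + 7; d F_1 = (8*u) du + (0) dv
  For the y component: f_2(F) = 1; d F_2 = (2) du + (3) dv
Combining and collecting du, dv coefficients:
  coeff of du: 96*u^3 + 16*u^2 + 24*u*v + 56*u + 2
  coeff of dv: 3
F^* omega = (96*u^3 + 16*u^2 + 24*u*v + 56*u + 2) du + (3) dv.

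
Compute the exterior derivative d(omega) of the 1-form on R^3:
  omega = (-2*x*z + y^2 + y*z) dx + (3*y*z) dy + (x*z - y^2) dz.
d(omega) = (-2*y - z) dx ∧ dy + (2*x - y + z) dx ∧ dz + (-5*y) dy ∧ dz

For a 1-form omega = sum_i f_i dx_i, the exterior derivative is
  d(omega) = sum_{i < j} (∂f_j/∂x_i - ∂f_i/∂x_j) dx_i ∧ dx_j.
  coefficient of dx ∧ dy: ∂f_2/∂x - ∂f_1/∂y = ∂(3*y*z)/∂x - ∂(-2*x*z + y^2 + y*z)/∂y = -2*y - z
  coefficient of dx ∧ dz: ∂f_3/∂x - ∂f_1/∂z = ∂(x*z - y^2)/∂x - ∂(-2*x*z + y^2 + y*z)/∂z = 2*x - y + z
  coefficient of dy ∧ dz: ∂f_3/∂y - ∂f_2/∂z = ∂(x*z - y^2)/∂y - ∂(3*y*z)/∂z = -5*y
Assembling: d(omega) = (-2*y - z) dx ∧ dy + (2*x - y + z) dx ∧ dz + (-5*y) dy ∧ dz.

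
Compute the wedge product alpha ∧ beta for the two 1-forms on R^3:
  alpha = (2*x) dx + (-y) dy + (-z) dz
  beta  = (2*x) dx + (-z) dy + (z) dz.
alpha ∧ beta = (2*x*(y - z)) dx ∧ dy + (4*x*z) dx ∧ dz + (-z*(y + z)) dy ∧ dz

Distribute the wedge, using dx_i ∧ dx_j = -dx_j ∧ dx_i and dx_i ∧ dx_i = 0. For each pair (i, j) with i < j, the coefficient of dx_i ∧ dx_j in alpha ∧ beta is (alpha_i * beta_j - alpha_j * beta_i). Collecting: alpha ∧ beta = (2*x*(y - z)) dx ∧ dy + (4*x*z) dx ∧ dz + (-z*(y + z)) dy ∧ dz.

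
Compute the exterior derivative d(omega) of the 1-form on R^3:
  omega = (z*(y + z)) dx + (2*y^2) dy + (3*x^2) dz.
d(omega) = (-z) dx ∧ dy + (6*x - y - 2*z) dx ∧ dz

For a 1-form omega = sum_i f_i dx_i, the exterior derivative is
  d(omega) = sum_{i < j} (∂f_j/∂x_i - ∂f_i/∂x_j) dx_i ∧ dx_j.
  coefficient of dx ∧ dy: ∂f_2/∂x - ∂f_1/∂y = ∂(2*y^2)/∂x - ∂(z*(y + z))/∂y = -z
  coefficient of dx ∧ dz: ∂f_3/∂x - ∂f_1/∂z = ∂(3*x^2)/∂x - ∂(z*(y + z))/∂z = 6*x - y - 2*z
Assembling: d(omega) = (-z) dx ∧ dy + (6*x - y - 2*z) dx ∧ dz.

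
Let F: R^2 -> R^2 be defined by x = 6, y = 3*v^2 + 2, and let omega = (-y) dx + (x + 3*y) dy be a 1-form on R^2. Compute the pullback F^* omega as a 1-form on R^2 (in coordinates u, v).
F^* omega = (54*v^3 + 72*v) dv

Using F^*(f dg) = (f ∘ F) d(g ∘ F), substitute each coordinate x_i by F_i(u, v) in f_i, and replace dx_i by d F_i = (∂F_i/∂u) du + (∂F_i/∂v) dv.
  For the x component: f_1(F) = -3*v^2 - 2; d F_1 = (0) du + (0) dv
  For the y component: f_2(F) = 9*v^2 + 12; d F_2 = (0) du + (6*v) dv
Combining and collecting du, dv coefficients:
  coeff of du: 0
  coeff of dv: 54*v^3 + 72*v
F^* omega = (54*v^3 + 72*v) dv.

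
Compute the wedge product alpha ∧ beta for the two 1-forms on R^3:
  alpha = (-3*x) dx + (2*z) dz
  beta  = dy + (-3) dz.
alpha ∧ beta = (-3*x) dx ∧ dy + (9*x) dx ∧ dz + (-2*z) dy ∧ dz

Distribute the wedge, using dx_i ∧ dx_j = -dx_j ∧ dx_i and dx_i ∧ dx_i = 0. For each pair (i, j) with i < j, the coefficient of dx_i ∧ dx_j in alpha ∧ beta is (alpha_i * beta_j - alpha_j * beta_i). Collecting: alpha ∧ beta = (-3*x) dx ∧ dy + (9*x) dx ∧ dz + (-2*z) dy ∧ dz.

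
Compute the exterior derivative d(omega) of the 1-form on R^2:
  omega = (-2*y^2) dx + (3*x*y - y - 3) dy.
d(omega) = (7*y) dx ∧ dy

For a 1-form omega = sum_i f_i dx_i, the exterior derivative is
  d(omega) = sum_{i < j} (∂f_j/∂x_i - ∂f_i/∂x_j) dx_i ∧ dx_j.
  coefficient of dx ∧ dy: ∂f_2/∂x - ∂f_1/∂y = ∂(3*x*y - y - 3)/∂x - ∂(-2*y^2)/∂y = 7*y
Assembling: d(omega) = (7*y) dx ∧ dy.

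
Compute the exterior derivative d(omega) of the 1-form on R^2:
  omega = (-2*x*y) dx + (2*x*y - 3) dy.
d(omega) = (2*x + 2*y) dx ∧ dy

For a 1-form omega = sum_i f_i dx_i, the exterior derivative is
  d(omega) = sum_{i < j} (∂f_j/∂x_i - ∂f_i/∂x_j) dx_i ∧ dx_j.
  coefficient of dx ∧ dy: ∂f_2/∂x - ∂f_1/∂y = ∂(2*x*y - 3)/∂x - ∂(-2*x*y)/∂y = 2*x + 2*y
Assembling: d(omega) = (2*x + 2*y) dx ∧ dy.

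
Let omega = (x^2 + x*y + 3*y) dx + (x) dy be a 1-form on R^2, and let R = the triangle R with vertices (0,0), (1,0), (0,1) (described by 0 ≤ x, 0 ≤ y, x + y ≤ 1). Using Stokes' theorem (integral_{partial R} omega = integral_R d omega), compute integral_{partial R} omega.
integral_(partial R) omega = -7/6

Stokes: integral_partial_R omega = integral_R d omega with d omega = (∂Q/∂x - ∂P/∂y) dx ∧ dy.
  ∂Q/∂x = 1
  ∂P/∂y = x + 3
  integrand = ∂Q/∂x - ∂P/∂y = -x - 2.
Integrating over R: integral_0^1 integral_0^{1-x} (-x - 2) dy dx = -7/6.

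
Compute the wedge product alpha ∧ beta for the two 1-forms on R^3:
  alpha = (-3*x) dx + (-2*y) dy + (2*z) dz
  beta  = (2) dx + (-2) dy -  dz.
alpha ∧ beta = (6*x + 4*y) dx ∧ dy + (3*x - 4*z) dx ∧ dz + (2*y + 4*z) dy ∧ dz

Distribute the wedge, using dx_i ∧ dx_j = -dx_j ∧ dx_i and dx_i ∧ dx_i = 0. For each pair (i, j) with i < j, the coefficient of dx_i ∧ dx_j in alpha ∧ beta is (alpha_i * beta_j - alpha_j * beta_i). Collecting: alpha ∧ beta = (6*x + 4*y) dx ∧ dy + (3*x - 4*z) dx ∧ dz + (2*y + 4*z) dy ∧ dz.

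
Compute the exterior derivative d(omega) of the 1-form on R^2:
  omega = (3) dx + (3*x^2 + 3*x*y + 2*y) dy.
d(omega) = (6*x + 3*y) dx ∧ dy

For a 1-form omega = sum_i f_i dx_i, the exterior derivative is
  d(omega) = sum_{i < j} (∂f_j/∂x_i - ∂f_i/∂x_j) dx_i ∧ dx_j.
  coefficient of dx ∧ dy: ∂f_2/∂x - ∂f_1/∂y = ∂(3*x^2 + 3*x*y + 2*y)/∂x - ∂(3)/∂y = 6*x + 3*y
Assembling: d(omega) = (6*x + 3*y) dx ∧ dy.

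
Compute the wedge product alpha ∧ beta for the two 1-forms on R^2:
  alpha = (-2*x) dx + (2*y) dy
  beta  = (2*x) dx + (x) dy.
alpha ∧ beta = (-2*x*(x + 2*y)) dx ∧ dy

Distribute the wedge, using dx_i ∧ dx_j = -dx_j ∧ dx_i and dx_i ∧ dx_i = 0. For each pair (i, j) with i < j, the coefficient of dx_i ∧ dx_j in alpha ∧ beta is (alpha_i * beta_j - alpha_j * beta_i). Collecting: alpha ∧ beta = (-2*x*(x + 2*y)) dx ∧ dy.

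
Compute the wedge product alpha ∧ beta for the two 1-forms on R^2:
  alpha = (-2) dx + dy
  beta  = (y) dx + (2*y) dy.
alpha ∧ beta = (-5*y) dx ∧ dy

Distribute the wedge, using dx_i ∧ dx_j = -dx_j ∧ dx_i and dx_i ∧ dx_i = 0. For each pair (i, j) with i < j, the coefficient of dx_i ∧ dx_j in alpha ∧ beta is (alpha_i * beta_j - alpha_j * beta_i). Collecting: alpha ∧ beta = (-5*y) dx ∧ dy.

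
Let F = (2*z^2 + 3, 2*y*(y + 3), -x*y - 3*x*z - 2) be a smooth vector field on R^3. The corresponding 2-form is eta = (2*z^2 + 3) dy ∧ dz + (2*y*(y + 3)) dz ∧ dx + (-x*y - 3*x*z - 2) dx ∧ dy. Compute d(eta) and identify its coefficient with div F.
d(eta) = (-3*x + 4*y + 6) dx ∧ dy ∧ dz; div F = -3*x + 4*y + 6

For a 2-form in R^3 of the form above, applying d gives a 3-form with coefficient ∂P/∂x + ∂Q/∂y + ∂R/∂z:
  ∂P/∂x = 0
  ∂Q/∂y = 4*y + 6
  ∂R/∂z = -3*x
Sum = -3*x + 4*y + 6, which is exactly div F.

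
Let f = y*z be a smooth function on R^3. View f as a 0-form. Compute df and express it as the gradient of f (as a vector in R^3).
df = (0) dx + (z) dy + (y) dz; grad f = (0, z, y)

For a 0-form f, d f = (∂f/∂x) dx + (∂f/∂y) dy + (∂f/∂z) dz. The components of the vector representation are exactly the entries of grad f in Cartesian coordinates:
  ∂f/∂x = 0
  ∂f/∂y = z
  ∂f/∂z = y.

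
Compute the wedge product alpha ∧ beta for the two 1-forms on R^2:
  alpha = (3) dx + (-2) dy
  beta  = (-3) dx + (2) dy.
alpha ∧ beta = 0

Distribute the wedge, using dx_i ∧ dx_j = -dx_j ∧ dx_i and dx_i ∧ dx_i = 0. For each pair (i, j) with i < j, the coefficient of dx_i ∧ dx_j in alpha ∧ beta is (alpha_i * beta_j - alpha_j * beta_i). Collecting: alpha ∧ beta = 0.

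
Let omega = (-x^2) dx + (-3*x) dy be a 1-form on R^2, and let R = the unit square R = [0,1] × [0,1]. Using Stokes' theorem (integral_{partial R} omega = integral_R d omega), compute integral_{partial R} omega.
integral_(partial R) omega = -3

Stokes: integral_partial_R omega = integral_R d omega with d omega = (∂Q/∂x - ∂P/∂y) dx ∧ dy.
  ∂Q/∂x = -3
  ∂P/∂y = 0
  integrand = ∂Q/∂x - ∂P/∂y = -3.
Integrating over R: integral_0^1 integral_0^1 (-3) dx dy = -3.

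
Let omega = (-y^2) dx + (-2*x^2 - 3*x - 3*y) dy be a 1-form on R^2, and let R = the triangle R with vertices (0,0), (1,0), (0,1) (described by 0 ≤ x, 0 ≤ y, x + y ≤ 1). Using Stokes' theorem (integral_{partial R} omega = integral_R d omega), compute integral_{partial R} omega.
integral_(partial R) omega = -11/6

Stokes: integral_partial_R omega = integral_R d omega with d omega = (∂Q/∂x - ∂P/∂y) dx ∧ dy.
  ∂Q/∂x = -4*x - 3
  ∂P/∂y = -2*y
  integrand = ∂Q/∂x - ∂P/∂y = -4*x + 2*y - 3.
Integrating over R: integral_0^1 integral_0^{1-x} (-4*x + 2*y - 3) dy dx = -11/6.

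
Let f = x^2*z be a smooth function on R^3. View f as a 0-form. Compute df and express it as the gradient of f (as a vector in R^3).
df = (2*x*z) dx + (0) dy + (x^2) dz; grad f = (2*x*z, 0, x^2)

For a 0-form f, d f = (∂f/∂x) dx + (∂f/∂y) dy + (∂f/∂z) dz. The components of the vector representation are exactly the entries of grad f in Cartesian coordinates:
  ∂f/∂x = 2*x*z
  ∂f/∂y = 0
  ∂f/∂z = x^2.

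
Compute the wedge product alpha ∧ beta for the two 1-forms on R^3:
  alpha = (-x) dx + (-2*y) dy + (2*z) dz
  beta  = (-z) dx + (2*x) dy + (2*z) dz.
alpha ∧ beta = (-2*x^2 - 2*y*z) dx ∧ dy + (2*z*(-x + z)) dx ∧ dz + (-4*z*(x + y)) dy ∧ dz

Distribute the wedge, using dx_i ∧ dx_j = -dx_j ∧ dx_i and dx_i ∧ dx_i = 0. For each pair (i, j) with i < j, the coefficient of dx_i ∧ dx_j in alpha ∧ beta is (alpha_i * beta_j - alpha_j * beta_i). Collecting: alpha ∧ beta = (-2*x^2 - 2*y*z) dx ∧ dy + (2*z*(-x + z)) dx ∧ dz + (-4*z*(x + y)) dy ∧ dz.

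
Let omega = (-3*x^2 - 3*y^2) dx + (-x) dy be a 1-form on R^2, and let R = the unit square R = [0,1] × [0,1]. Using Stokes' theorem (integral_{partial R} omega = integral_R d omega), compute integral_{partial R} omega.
integral_(partial R) omega = 2

Stokes: integral_partial_R omega = integral_R d omega with d omega = (∂Q/∂x - ∂P/∂y) dx ∧ dy.
  ∂Q/∂x = -1
  ∂P/∂y = -6*y
  integrand = ∂Q/∂x - ∂P/∂y = 6*y - 1.
Integrating over R: integral_0^1 integral_0^1 (6*y - 1) dx dy = 2.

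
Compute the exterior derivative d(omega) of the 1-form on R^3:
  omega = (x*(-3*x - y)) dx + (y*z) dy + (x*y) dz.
d(omega) = (x) dx ∧ dy + (y) dx ∧ dz + (x - y) dy ∧ dz

For a 1-form omega = sum_i f_i dx_i, the exterior derivative is
  d(omega) = sum_{i < j} (∂f_j/∂x_i - ∂f_i/∂x_j) dx_i ∧ dx_j.
  coefficient of dx ∧ dy: ∂f_2/∂x - ∂f_1/∂y = ∂(y*z)/∂x - ∂(x*(-3*x - y))/∂y = x
  coefficient of dx ∧ dz: ∂f_3/∂x - ∂f_1/∂z = ∂(x*y)/∂x - ∂(x*(-3*x - y))/∂z = y
  coefficient of dy ∧ dz: ∂f_3/∂y - ∂f_2/∂z = ∂(x*y)/∂y - ∂(y*z)/∂z = x - y
Assembling: d(omega) = (x) dx ∧ dy + (y) dx ∧ dz + (x - y) dy ∧ dz.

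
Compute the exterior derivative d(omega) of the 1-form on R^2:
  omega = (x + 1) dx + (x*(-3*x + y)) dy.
d(omega) = (-6*x + y) dx ∧ dy

For a 1-form omega = sum_i f_i dx_i, the exterior derivative is
  d(omega) = sum_{i < j} (∂f_j/∂x_i - ∂f_i/∂x_j) dx_i ∧ dx_j.
  coefficient of dx ∧ dy: ∂f_2/∂x - ∂f_1/∂y = ∂(x*(-3*x + y))/∂x - ∂(x + 1)/∂y = -6*x + y
Assembling: d(omega) = (-6*x + y) dx ∧ dy.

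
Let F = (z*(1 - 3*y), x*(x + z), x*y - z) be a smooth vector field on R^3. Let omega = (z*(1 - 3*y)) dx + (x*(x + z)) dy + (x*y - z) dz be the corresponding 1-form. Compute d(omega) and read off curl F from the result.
d(omega) = (0) dy ∧ dz + (1 - 4*y) dz ∧ dx + (2*x + 4*z) dx ∧ dy; curl F = (0, 1 - 4*y, 2*x + 4*z)

d omega = sum_{i<j} (∂f_j/∂x_i - ∂f_i/∂x_j) dx_i ∧ dx_j. Under the identification (dy ∧ dz, dz ∧ dx, dx ∧ dy) ↔ (e_x, e_y, e_z), the coefficients are exactly the components of curl F. Compute:
  ∂R/∂y - ∂Q/∂z = (x) - (x) = 0
  ∂P/∂z - ∂R/∂x = (1 - 3*y) - (y) = 1 - 4*y
  ∂Q/∂x - ∂P/∂y = (2*x + z) - (-3*z) = 2*x + 4*z.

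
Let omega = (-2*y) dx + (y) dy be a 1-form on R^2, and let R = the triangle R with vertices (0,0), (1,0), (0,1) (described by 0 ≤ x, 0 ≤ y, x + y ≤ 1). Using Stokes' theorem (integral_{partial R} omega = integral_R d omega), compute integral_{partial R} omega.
integral_(partial R) omega = 1

Stokes: integral_partial_R omega = integral_R d omega with d omega = (∂Q/∂x - ∂P/∂y) dx ∧ dy.
  ∂Q/∂x = 0
  ∂P/∂y = -2
  integrand = ∂Q/∂x - ∂P/∂y = 2.
Integrating over R: integral_0^1 integral_0^{1-x} (2) dy dx = 1.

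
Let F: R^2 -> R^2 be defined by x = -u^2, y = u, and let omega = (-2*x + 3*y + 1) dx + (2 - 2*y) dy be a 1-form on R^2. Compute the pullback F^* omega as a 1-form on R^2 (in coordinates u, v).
F^* omega = (-4*u^3 - 6*u^2 - 4*u + 2) du

Using F^*(f dg) = (f ∘ F) d(g ∘ F), substitute each coordinate x_i by F_i(u, v) in f_i, and replace dx_i by d F_i = (∂F_i/∂u) du + (∂F_i/∂v) dv.
  For the x component: f_1(F) = 2*u^2 + 3*u + 1; d F_1 = (-2*u) du + (0) dv
  For the y component: f_2(F) = 2 - 2*u; d F_2 = (1) du + (0) dv
Combining and collecting du, dv coefficients:
  coeff of du: -4*u^3 - 6*u^2 - 4*u + 2
  coeff of dv: 0
F^* omega = (-4*u^3 - 6*u^2 - 4*u + 2) du.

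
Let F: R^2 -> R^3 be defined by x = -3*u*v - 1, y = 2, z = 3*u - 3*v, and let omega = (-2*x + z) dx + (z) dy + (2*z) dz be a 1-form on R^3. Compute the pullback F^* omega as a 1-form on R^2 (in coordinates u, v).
F^* omega = (-18*u*v^2 - 9*u*v + 18*u + 9*v^2 - 24*v) du + (-18*u^2*v - 9*u^2 + 9*u*v - 24*u + 18*v) dv

Using F^*(f dg) = (f ∘ F) d(g ∘ F), substitute each coordinate x_i by F_i(u, v) in f_i, and replace dx_i by d F_i = (∂F_i/∂u) du + (∂F_i/∂v) dv.
  For the x component: f_1(F) = 6*u*v + 3*u - 3*v + 2; d F_1 = (-3*v) du + (-3*u) dv
  For the y component: f_2(F) = 3*u - 3*v; d F_2 = (0) du + (0) dv
  For the z component: f_3(F) = 6*u - 6*v; d F_3 = (3) du + (-3) dv
Combining and collecting du, dv coefficients:
  coeff of du: -18*u*v^2 - 9*u*v + 18*u + 9*v^2 - 24*v
  coeff of dv: -18*u^2*v - 9*u^2 + 9*u*v - 24*u + 18*v
F^* omega = (-18*u*v^2 - 9*u*v + 18*u + 9*v^2 - 24*v) du + (-18*u^2*v - 9*u^2 + 9*u*v - 24*u + 18*v) dv.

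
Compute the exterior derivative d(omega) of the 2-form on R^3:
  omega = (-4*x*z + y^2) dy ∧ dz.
d(omega) = (-4*z) dx ∧ dy ∧ dz

For a 2-form omega = sum_{i<j} g_{ij} dx_i ∧ dx_j, the exterior derivative is
  d(omega) = sum_{i<j} d(g_{ij}) ∧ dx_i ∧ dx_j = sum_{i<j, k} (∂g_{ij}/∂x_k) dx_k ∧ dx_i ∧ dx_j.
Expand each term, using dx_k ∧ dx_i ∧ dx_j = sgn(permutation) dx_{(a)} ∧ dx_{(b)} ∧ dx_{(c)} with (a < b < c) sorted:
  d(-4*x*z + y^2) includes (∂/∂x)(-4*x*z + y^2) dx = (-4*z) dx, which multiplied by dy ∧ dz gives (-4*z) dx ∧ dy ∧ dz
Collecting like 3-forms: d(omega) = (-4*z) dx ∧ dy ∧ dz.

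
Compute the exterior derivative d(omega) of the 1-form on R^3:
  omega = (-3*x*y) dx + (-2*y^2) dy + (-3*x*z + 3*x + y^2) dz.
d(omega) = (3*x) dx ∧ dy + (3 - 3*z) dx ∧ dz + (2*y) dy ∧ dz

For a 1-form omega = sum_i f_i dx_i, the exterior derivative is
  d(omega) = sum_{i < j} (∂f_j/∂x_i - ∂f_i/∂x_j) dx_i ∧ dx_j.
  coefficient of dx ∧ dy: ∂f_2/∂x - ∂f_1/∂y = ∂(-2*y^2)/∂x - ∂(-3*x*y)/∂y = 3*x
  coefficient of dx ∧ dz: ∂f_3/∂x - ∂f_1/∂z = ∂(-3*x*z + 3*x + y^2)/∂x - ∂(-3*x*y)/∂z = 3 - 3*z
  coefficient of dy ∧ dz: ∂f_3/∂y - ∂f_2/∂z = ∂(-3*x*z + 3*x + y^2)/∂y - ∂(-2*y^2)/∂z = 2*y
Assembling: d(omega) = (3*x) dx ∧ dy + (3 - 3*z) dx ∧ dz + (2*y) dy ∧ dz.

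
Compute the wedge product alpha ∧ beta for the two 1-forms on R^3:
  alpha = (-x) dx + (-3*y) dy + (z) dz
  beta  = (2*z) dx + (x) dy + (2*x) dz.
alpha ∧ beta = (-x^2 + 6*y*z) dx ∧ dy + (-2*x^2 - 2*z^2) dx ∧ dz + (-x*(6*y + z)) dy ∧ dz

Distribute the wedge, using dx_i ∧ dx_j = -dx_j ∧ dx_i and dx_i ∧ dx_i = 0. For each pair (i, j) with i < j, the coefficient of dx_i ∧ dx_j in alpha ∧ beta is (alpha_i * beta_j - alpha_j * beta_i). Collecting: alpha ∧ beta = (-x^2 + 6*y*z) dx ∧ dy + (-2*x^2 - 2*z^2) dx ∧ dz + (-x*(6*y + z)) dy ∧ dz.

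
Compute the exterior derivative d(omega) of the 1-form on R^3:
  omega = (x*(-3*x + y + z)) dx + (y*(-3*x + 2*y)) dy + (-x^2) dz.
d(omega) = (-x - 3*y) dx ∧ dy + (-3*x) dx ∧ dz

For a 1-form omega = sum_i f_i dx_i, the exterior derivative is
  d(omega) = sum_{i < j} (∂f_j/∂x_i - ∂f_i/∂x_j) dx_i ∧ dx_j.
  coefficient of dx ∧ dy: ∂f_2/∂x - ∂f_1/∂y = ∂(y*(-3*x + 2*y))/∂x - ∂(x*(-3*x + y + z))/∂y = -x - 3*y
  coefficient of dx ∧ dz: ∂f_3/∂x - ∂f_1/∂z = ∂(-x^2)/∂x - ∂(x*(-3*x + y + z))/∂z = -3*x
Assembling: d(omega) = (-x - 3*y) dx ∧ dy + (-3*x) dx ∧ dz.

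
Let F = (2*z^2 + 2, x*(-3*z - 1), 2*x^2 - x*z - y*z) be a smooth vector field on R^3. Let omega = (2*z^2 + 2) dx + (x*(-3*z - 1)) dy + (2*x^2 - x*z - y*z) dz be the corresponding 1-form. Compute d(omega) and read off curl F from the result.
d(omega) = (3*x - z) dy ∧ dz + (-4*x + 5*z) dz ∧ dx + (-3*z - 1) dx ∧ dy; curl F = (3*x - z, -4*x + 5*z, -3*z - 1)

d omega = sum_{i<j} (∂f_j/∂x_i - ∂f_i/∂x_j) dx_i ∧ dx_j. Under the identification (dy ∧ dz, dz ∧ dx, dx ∧ dy) ↔ (e_x, e_y, e_z), the coefficients are exactly the components of curl F. Compute:
  ∂R/∂y - ∂Q/∂z = (-z) - (-3*x) = 3*x - z
  ∂P/∂z - ∂R/∂x = (4*z) - (4*x - z) = -4*x + 5*z
  ∂Q/∂x - ∂P/∂y = (-3*z - 1) - (0) = -3*z - 1.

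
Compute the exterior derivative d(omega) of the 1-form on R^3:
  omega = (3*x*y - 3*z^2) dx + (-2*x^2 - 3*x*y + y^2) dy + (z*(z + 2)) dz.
d(omega) = (-7*x - 3*y) dx ∧ dy + (6*z) dx ∧ dz

For a 1-form omega = sum_i f_i dx_i, the exterior derivative is
  d(omega) = sum_{i < j} (∂f_j/∂x_i - ∂f_i/∂x_j) dx_i ∧ dx_j.
  coefficient of dx ∧ dy: ∂f_2/∂x - ∂f_1/∂y = ∂(-2*x^2 - 3*x*y + y^2)/∂x - ∂(3*x*y - 3*z^2)/∂y = -7*x - 3*y
  coefficient of dx ∧ dz: ∂f_3/∂x - ∂f_1/∂z = ∂(z*(z + 2))/∂x - ∂(3*x*y - 3*z^2)/∂z = 6*z
Assembling: d(omega) = (-7*x - 3*y) dx ∧ dy + (6*z) dx ∧ dz.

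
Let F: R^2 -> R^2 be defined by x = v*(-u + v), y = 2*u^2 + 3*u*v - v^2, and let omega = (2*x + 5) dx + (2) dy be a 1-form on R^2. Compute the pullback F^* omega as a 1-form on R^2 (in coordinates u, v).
F^* omega = (2*u*v^2 + 8*u - 2*v^3 + v) du + (2*u^2*v - 6*u*v^2 + u + 4*v^3 + 6*v) dv

Using F^*(f dg) = (f ∘ F) d(g ∘ F), substitute each coordinate x_i by F_i(u, v) in f_i, and replace dx_i by d F_i = (∂F_i/∂u) du + (∂F_i/∂v) dv.
  For the x component: f_1(F) = -2*u*v + 2*v^2 + 5; d F_1 = (-v) du + (-u + 2*v) dv
  For the y component: f_2(F) = 2; d F_2 = (4*u + 3*v) du + (3*u - 2*v) dv
Combining and collecting du, dv coefficients:
  coeff of du: 2*u*v^2 + 8*u - 2*v^3 + v
  coeff of dv: 2*u^2*v - 6*u*v^2 + u + 4*v^3 + 6*v
F^* omega = (2*u*v^2 + 8*u - 2*v^3 + v) du + (2*u^2*v - 6*u*v^2 + u + 4*v^3 + 6*v) dv.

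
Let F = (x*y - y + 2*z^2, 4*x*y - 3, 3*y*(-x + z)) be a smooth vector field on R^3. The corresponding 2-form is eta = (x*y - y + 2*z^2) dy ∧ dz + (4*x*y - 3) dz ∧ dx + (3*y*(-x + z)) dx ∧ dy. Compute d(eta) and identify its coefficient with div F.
d(eta) = (4*x + 4*y) dx ∧ dy ∧ dz; div F = 4*x + 4*y

For a 2-form in R^3 of the form above, applying d gives a 3-form with coefficient ∂P/∂x + ∂Q/∂y + ∂R/∂z:
  ∂P/∂x = y
  ∂Q/∂y = 4*x
  ∂R/∂z = 3*y
Sum = 4*x + 4*y, which is exactly div F.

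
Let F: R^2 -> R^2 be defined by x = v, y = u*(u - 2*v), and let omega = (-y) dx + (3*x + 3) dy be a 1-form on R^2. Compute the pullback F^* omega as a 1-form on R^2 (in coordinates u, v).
F^* omega = (6*u*v + 6*u - 6*v^2 - 6*v) du + (u*(-u - 4*v - 6)) dv

Using F^*(f dg) = (f ∘ F) d(g ∘ F), substitute each coordinate x_i by F_i(u, v) in f_i, and replace dx_i by d F_i = (∂F_i/∂u) du + (∂F_i/∂v) dv.
  For the x component: f_1(F) = u*(-u + 2*v); d F_1 = (0) du + (1) dv
  For the y component: f_2(F) = 3*v + 3; d F_2 = (2*u - 2*v) du + (-2*u) dv
Combining and collecting du, dv coefficients:
  coeff of du: 6*u*v + 6*u - 6*v^2 - 6*v
  coeff of dv: u*(-u - 4*v - 6)
F^* omega = (6*u*v + 6*u - 6*v^2 - 6*v) du + (u*(-u - 4*v - 6)) dv.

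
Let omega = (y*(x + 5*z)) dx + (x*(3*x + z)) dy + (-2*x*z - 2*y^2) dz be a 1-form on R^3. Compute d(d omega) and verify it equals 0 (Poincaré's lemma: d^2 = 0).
d(d omega) = 0

Step 1: d omega = sum_{i<j} (∂f_j/∂x_i - ∂f_i/∂x_j) dx_i ∧ dx_j:
  coeff of dx ∧ dy: 5*x - 4*z
  coeff of dx ∧ dz: -5*y - 2*z
  coeff of dy ∧ dz: -x - 4*y
Step 2: Apply d again to each 2-form coefficient. The only possible 3-form in R^3 is dx ∧ dy ∧ dz, with coefficient
  ∂(coeff of dy∧dz)/∂x - ∂(coeff of dx∧dz)/∂y + ∂(coeff of dx∧dy)/∂z
  = ∂/∂x (-x - 4*y) - ∂/∂y (-5*y - 2*z) + ∂/∂z (5*x - 4*z).
Each of these terms simplifies to sums of mixed partials that cancel in pairs. The result is 0 (by equality of mixed partials for smooth functions — Schwarz / Clairaut).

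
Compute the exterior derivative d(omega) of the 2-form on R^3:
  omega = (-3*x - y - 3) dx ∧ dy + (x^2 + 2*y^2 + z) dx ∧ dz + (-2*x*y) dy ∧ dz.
d(omega) = (-6*y) dx ∧ dy ∧ dz

For a 2-form omega = sum_{i<j} g_{ij} dx_i ∧ dx_j, the exterior derivative is
  d(omega) = sum_{i<j} d(g_{ij}) ∧ dx_i ∧ dx_j = sum_{i<j, k} (∂g_{ij}/∂x_k) dx_k ∧ dx_i ∧ dx_j.
Expand each term, using dx_k ∧ dx_i ∧ dx_j = sgn(permutation) dx_{(a)} ∧ dx_{(b)} ∧ dx_{(c)} with (a < b < c) sorted:
  d(x^2 + 2*y^2 + z) includes (∂/∂y)(x^2 + 2*y^2 + z) dy = (4*y) dy, which multiplied by dx ∧ dz gives (-4*y) dx ∧ dy ∧ dz
  d(-2*x*y) includes (∂/∂x)(-2*x*y) dx = (-2*y) dx, which multiplied by dy ∧ dz gives (-2*y) dx ∧ dy ∧ dz
Collecting like 3-forms: d(omega) = (-6*y) dx ∧ dy ∧ dz.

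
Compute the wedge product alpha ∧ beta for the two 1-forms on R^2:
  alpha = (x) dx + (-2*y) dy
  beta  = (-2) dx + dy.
alpha ∧ beta = (x - 4*y) dx ∧ dy

Distribute the wedge, using dx_i ∧ dx_j = -dx_j ∧ dx_i and dx_i ∧ dx_i = 0. For each pair (i, j) with i < j, the coefficient of dx_i ∧ dx_j in alpha ∧ beta is (alpha_i * beta_j - alpha_j * beta_i). Collecting: alpha ∧ beta = (x - 4*y) dx ∧ dy.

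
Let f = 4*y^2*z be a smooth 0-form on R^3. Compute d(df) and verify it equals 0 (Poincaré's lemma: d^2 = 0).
d(df) = 0

Step 1: df = sum_i (∂f/∂x_i) dx_i = (0) dx + (8*y*z) dy + (4*y^2) dz.
Step 2: Apply d again. Using the 1-form formula, the coefficient of dx ∧ dy in d(df) is ∂^2 f/∂x ∂y - ∂^2 f/∂y ∂x = (0) - (0) = 0 (equality of mixed partials for smooth f).
Similarly for dx ∧ dz and dy ∧ dz — all coefficients vanish. So d(df) = 0.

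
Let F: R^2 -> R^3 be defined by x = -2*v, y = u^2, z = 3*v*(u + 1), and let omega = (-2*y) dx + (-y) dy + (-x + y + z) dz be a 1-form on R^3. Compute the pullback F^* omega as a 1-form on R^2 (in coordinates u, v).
F^* omega = (-2*u^3 + 3*u^2*v + 9*u*v^2 + 15*v^2) du + (3*u^3 + 9*u^2*v + 7*u^2 + 24*u*v + 15*v) dv

Using F^*(f dg) = (f ∘ F) d(g ∘ F), substitute each coordinate x_i by F_i(u, v) in f_i, and replace dx_i by d F_i = (∂F_i/∂u) du + (∂F_i/∂v) dv.
  For the x component: f_1(F) = -2*u^2; d F_1 = (0) du + (-2) dv
  For the y component: f_2(F) = -u^2; d F_2 = (2*u) du + (0) dv
  For the z component: f_3(F) = u^2 + 3*u*v + 5*v; d F_3 = (3*v) du + (3*u + 3) dv
Combining and collecting du, dv coefficients:
  coeff of du: -2*u^3 + 3*u^2*v + 9*u*v^2 + 15*v^2
  coeff of dv: 3*u^3 + 9*u^2*v + 7*u^2 + 24*u*v + 15*v
F^* omega = (-2*u^3 + 3*u^2*v + 9*u*v^2 + 15*v^2) du + (3*u^3 + 9*u^2*v + 7*u^2 + 24*u*v + 15*v) dv.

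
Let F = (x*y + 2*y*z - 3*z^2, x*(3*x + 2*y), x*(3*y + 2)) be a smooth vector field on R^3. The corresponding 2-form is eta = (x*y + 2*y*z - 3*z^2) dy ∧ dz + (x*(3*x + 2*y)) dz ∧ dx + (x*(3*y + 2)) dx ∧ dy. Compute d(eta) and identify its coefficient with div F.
d(eta) = (2*x + y) dx ∧ dy ∧ dz; div F = 2*x + y

For a 2-form in R^3 of the form above, applying d gives a 3-form with coefficient ∂P/∂x + ∂Q/∂y + ∂R/∂z:
  ∂P/∂x = y
  ∂Q/∂y = 2*x
  ∂R/∂z = 0
Sum = 2*x + y, which is exactly div F.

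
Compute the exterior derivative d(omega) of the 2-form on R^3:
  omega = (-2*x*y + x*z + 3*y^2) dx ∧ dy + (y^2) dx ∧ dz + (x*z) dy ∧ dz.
d(omega) = (x - 2*y + z) dx ∧ dy ∧ dz

For a 2-form omega = sum_{i<j} g_{ij} dx_i ∧ dx_j, the exterior derivative is
  d(omega) = sum_{i<j} d(g_{ij}) ∧ dx_i ∧ dx_j = sum_{i<j, k} (∂g_{ij}/∂x_k) dx_k ∧ dx_i ∧ dx_j.
Expand each term, using dx_k ∧ dx_i ∧ dx_j = sgn(permutation) dx_{(a)} ∧ dx_{(b)} ∧ dx_{(c)} with (a < b < c) sorted:
  d(-2*x*y + x*z + 3*y^2) includes (∂/∂z)(-2*x*y + x*z + 3*y^2) dz = (x) dz, which multiplied by dx ∧ dy gives (x) dx ∧ dy ∧ dz
  d(y^2) includes (∂/∂y)(y^2) dy = (2*y) dy, which multiplied by dx ∧ dz gives (-2*y) dx ∧ dy ∧ dz
  d(x*z) includes (∂/∂x)(x*z) dx = (z) dx, which multiplied by dy ∧ dz gives (z) dx ∧ dy ∧ dz
Collecting like 3-forms: d(omega) = (x - 2*y + z) dx ∧ dy ∧ dz.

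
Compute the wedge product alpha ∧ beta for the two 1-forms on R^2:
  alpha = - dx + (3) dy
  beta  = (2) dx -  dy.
alpha ∧ beta = (-5) dx ∧ dy

Distribute the wedge, using dx_i ∧ dx_j = -dx_j ∧ dx_i and dx_i ∧ dx_i = 0. For each pair (i, j) with i < j, the coefficient of dx_i ∧ dx_j in alpha ∧ beta is (alpha_i * beta_j - alpha_j * beta_i). Collecting: alpha ∧ beta = (-5) dx ∧ dy.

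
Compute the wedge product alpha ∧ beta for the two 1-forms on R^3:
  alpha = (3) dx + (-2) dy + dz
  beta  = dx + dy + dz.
alpha ∧ beta = (5) dx ∧ dy + (2) dx ∧ dz + (-3) dy ∧ dz

Distribute the wedge, using dx_i ∧ dx_j = -dx_j ∧ dx_i and dx_i ∧ dx_i = 0. For each pair (i, j) with i < j, the coefficient of dx_i ∧ dx_j in alpha ∧ beta is (alpha_i * beta_j - alpha_j * beta_i). Collecting: alpha ∧ beta = (5) dx ∧ dy + (2) dx ∧ dz + (-3) dy ∧ dz.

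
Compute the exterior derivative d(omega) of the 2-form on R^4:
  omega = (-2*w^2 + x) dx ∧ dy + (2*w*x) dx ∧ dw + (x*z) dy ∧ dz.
d(omega) = (-4*w) dx ∧ dy ∧ dw + (z) dx ∧ dy ∧ dz

For a 2-form omega = sum_{i<j} g_{ij} dx_i ∧ dx_j, the exterior derivative is
  d(omega) = sum_{i<j} d(g_{ij}) ∧ dx_i ∧ dx_j = sum_{i<j, k} (∂g_{ij}/∂x_k) dx_k ∧ dx_i ∧ dx_j.
Expand each term, using dx_k ∧ dx_i ∧ dx_j = sgn(permutation) dx_{(a)} ∧ dx_{(b)} ∧ dx_{(c)} with (a < b < c) sorted:
  d(-2*w^2 + x) includes (∂/∂w)(-2*w^2 + x) dw = (-4*w) dw, which multiplied by dx ∧ dy gives (-4*w) dx ∧ dy ∧ dw
  d(x*z) includes (∂/∂x)(x*z) dx = (z) dx, which multiplied by dy ∧ dz gives (z) dx ∧ dy ∧ dz
Collecting like 3-forms: d(omega) = (-4*w) dx ∧ dy ∧ dw + (z) dx ∧ dy ∧ dz.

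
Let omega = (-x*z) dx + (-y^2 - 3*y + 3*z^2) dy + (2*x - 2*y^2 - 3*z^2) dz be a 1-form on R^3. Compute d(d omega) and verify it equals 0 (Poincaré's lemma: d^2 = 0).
d(d omega) = 0

Step 1: d omega = sum_{i<j} (∂f_j/∂x_i - ∂f_i/∂x_j) dx_i ∧ dx_j:
  coeff of dx ∧ dy: 0
  coeff of dx ∧ dz: x + 2
  coeff of dy ∧ dz: -4*y - 6*z
Step 2: Apply d again to each 2-form coefficient. The only possible 3-form in R^3 is dx ∧ dy ∧ dz, with coefficient
  ∂(coeff of dy∧dz)/∂x - ∂(coeff of dx∧dz)/∂y + ∂(coeff of dx∧dy)/∂z
  = ∂/∂x (-4*y - 6*z) - ∂/∂y (x + 2) + ∂/∂z (0).
Each of these terms simplifies to sums of mixed partials that cancel in pairs. The result is 0 (by equality of mixed partials for smooth functions — Schwarz / Clairaut).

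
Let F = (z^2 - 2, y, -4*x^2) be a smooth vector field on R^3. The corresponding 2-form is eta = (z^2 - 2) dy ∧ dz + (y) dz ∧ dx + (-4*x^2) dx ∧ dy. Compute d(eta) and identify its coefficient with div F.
d(eta) = (1) dx ∧ dy ∧ dz; div F = 1

For a 2-form in R^3 of the form above, applying d gives a 3-form with coefficient ∂P/∂x + ∂Q/∂y + ∂R/∂z:
  ∂P/∂x = 0
  ∂Q/∂y = 1
  ∂R/∂z = 0
Sum = 1, which is exactly div F.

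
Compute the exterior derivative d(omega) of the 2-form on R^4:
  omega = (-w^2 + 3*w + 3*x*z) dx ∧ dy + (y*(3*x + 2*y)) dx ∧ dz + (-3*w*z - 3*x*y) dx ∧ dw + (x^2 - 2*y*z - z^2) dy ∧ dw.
d(omega) = (-4*y) dx ∧ dy ∧ dz + (-2*w + 5*x + 3) dx ∧ dy ∧ dw + (3*w) dx ∧ dz ∧ dw + (2*y + 2*z) dy ∧ dz ∧ dw

For a 2-form omega = sum_{i<j} g_{ij} dx_i ∧ dx_j, the exterior derivative is
  d(omega) = sum_{i<j} d(g_{ij}) ∧ dx_i ∧ dx_j = sum_{i<j, k} (∂g_{ij}/∂x_k) dx_k ∧ dx_i ∧ dx_j.
Expand each term, using dx_k ∧ dx_i ∧ dx_j = sgn(permutation) dx_{(a)} ∧ dx_{(b)} ∧ dx_{(c)} with (a < b < c) sorted:
  d(-w^2 + 3*w + 3*x*z) includes (∂/∂z)(-w^2 + 3*w + 3*x*z) dz = (3*x) dz, which multiplied by dx ∧ dy gives (3*x) dx ∧ dy ∧ dz
  d(-w^2 + 3*w + 3*x*z) includes (∂/∂w)(-w^2 + 3*w + 3*x*z) dw = (3 - 2*w) dw, which multiplied by dx ∧ dy gives (3 - 2*w) dx ∧ dy ∧ dw
  d(y*(3*x + 2*y)) includes (∂/∂y)(y*(3*x + 2*y)) dy = (3*x + 4*y) dy, which multiplied by dx ∧ dz gives (-3*x - 4*y) dx ∧ dy ∧ dz
  d(-3*w*z - 3*x*y) includes (∂/∂y)(-3*w*z - 3*x*y) dy = (-3*x) dy, which multiplied by dx ∧ dw gives (3*x) dx ∧ dy ∧ dw
  d(-3*w*z - 3*x*y) includes (∂/∂z)(-3*w*z - 3*x*y) dz = (-3*w) dz, which multiplied by dx ∧ dw gives (3*w) dx ∧ dz ∧ dw
  d(x^2 - 2*y*z - z^2) includes (∂/∂x)(x^2 - 2*y*z - z^2) dx = (2*x) dx, which multiplied by dy ∧ dw gives (2*x) dx ∧ dy ∧ dw
  d(x^2 - 2*y*z - z^2) includes (∂/∂z)(x^2 - 2*y*z - z^2) dz = (-2*y - 2*z) dz, which multiplied by dy ∧ dw gives (2*y + 2*z) dy ∧ dz ∧ dw
Collecting like 3-forms: d(omega) = (-4*y) dx ∧ dy ∧ dz + (-2*w + 5*x + 3) dx ∧ dy ∧ dw + (3*w) dx ∧ dz ∧ dw + (2*y + 2*z) dy ∧ dz ∧ dw.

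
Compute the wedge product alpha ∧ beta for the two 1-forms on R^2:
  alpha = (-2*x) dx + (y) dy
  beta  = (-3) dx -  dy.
alpha ∧ beta = (2*x + 3*y) dx ∧ dy

Distribute the wedge, using dx_i ∧ dx_j = -dx_j ∧ dx_i and dx_i ∧ dx_i = 0. For each pair (i, j) with i < j, the coefficient of dx_i ∧ dx_j in alpha ∧ beta is (alpha_i * beta_j - alpha_j * beta_i). Collecting: alpha ∧ beta = (2*x + 3*y) dx ∧ dy.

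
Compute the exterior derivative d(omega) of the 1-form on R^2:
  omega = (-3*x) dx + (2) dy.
d(omega) = 0

For a 1-form omega = sum_i f_i dx_i, the exterior derivative is
  d(omega) = sum_{i < j} (∂f_j/∂x_i - ∂f_i/∂x_j) dx_i ∧ dx_j.

Assembling: d(omega) = 0.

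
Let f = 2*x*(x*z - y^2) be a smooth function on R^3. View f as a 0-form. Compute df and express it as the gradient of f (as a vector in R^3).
df = (4*x*z - 2*y^2) dx + (-4*x*y) dy + (2*x^2) dz; grad f = (4*x*z - 2*y^2, -4*x*y, 2*x^2)

For a 0-form f, d f = (∂f/∂x) dx + (∂f/∂y) dy + (∂f/∂z) dz. The components of the vector representation are exactly the entries of grad f in Cartesian coordinates:
  ∂f/∂x = 4*x*z - 2*y^2
  ∂f/∂y = -4*x*y
  ∂f/∂z = 2*x^2.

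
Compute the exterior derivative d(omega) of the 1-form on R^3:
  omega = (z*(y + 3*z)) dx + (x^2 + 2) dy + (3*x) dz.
d(omega) = (2*x - z) dx ∧ dy + (-y - 6*z + 3) dx ∧ dz

For a 1-form omega = sum_i f_i dx_i, the exterior derivative is
  d(omega) = sum_{i < j} (∂f_j/∂x_i - ∂f_i/∂x_j) dx_i ∧ dx_j.
  coefficient of dx ∧ dy: ∂f_2/∂x - ∂f_1/∂y = ∂(x^2 + 2)/∂x - ∂(z*(y + 3*z))/∂y = 2*x - z
  coefficient of dx ∧ dz: ∂f_3/∂x - ∂f_1/∂z = ∂(3*x)/∂x - ∂(z*(y + 3*z))/∂z = -y - 6*z + 3
Assembling: d(omega) = (2*x - z) dx ∧ dy + (-y - 6*z + 3) dx ∧ dz.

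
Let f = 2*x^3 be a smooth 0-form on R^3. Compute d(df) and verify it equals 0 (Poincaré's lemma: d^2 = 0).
d(df) = 0

Step 1: df = sum_i (∂f/∂x_i) dx_i = (6*x^2) dx + (0) dy + (0) dz.
Step 2: Apply d again. Using the 1-form formula, the coefficient of dx ∧ dy in d(df) is ∂^2 f/∂x ∂y - ∂^2 f/∂y ∂x = (0) - (0) = 0 (equality of mixed partials for smooth f).
Similarly for dx ∧ dz and dy ∧ dz — all coefficients vanish. So d(df) = 0.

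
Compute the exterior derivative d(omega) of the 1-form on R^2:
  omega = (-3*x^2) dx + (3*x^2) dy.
d(omega) = (6*x) dx ∧ dy

For a 1-form omega = sum_i f_i dx_i, the exterior derivative is
  d(omega) = sum_{i < j} (∂f_j/∂x_i - ∂f_i/∂x_j) dx_i ∧ dx_j.
  coefficient of dx ∧ dy: ∂f_2/∂x - ∂f_1/∂y = ∂(3*x^2)/∂x - ∂(-3*x^2)/∂y = 6*x
Assembling: d(omega) = (6*x) dx ∧ dy.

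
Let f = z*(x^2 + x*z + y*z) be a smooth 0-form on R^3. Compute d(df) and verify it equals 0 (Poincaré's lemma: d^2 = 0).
d(df) = 0

Step 1: df = sum_i (∂f/∂x_i) dx_i = (z*(2*x + z)) dx + (z^2) dy + (x^2 + 2*x*z + 2*y*z) dz.
Step 2: Apply d again. Using the 1-form formula, the coefficient of dx ∧ dy in d(df) is ∂^2 f/∂x ∂y - ∂^2 f/∂y ∂x = (0) - (0) = 0 (equality of mixed partials for smooth f).
Similarly for dx ∧ dz and dy ∧ dz — all coefficients vanish. So d(df) = 0.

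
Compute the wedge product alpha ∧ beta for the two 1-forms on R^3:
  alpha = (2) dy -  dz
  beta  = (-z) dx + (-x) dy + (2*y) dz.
alpha ∧ beta = (2*z) dx ∧ dy + (-x + 4*y) dy ∧ dz + (-z) dx ∧ dz

Distribute the wedge, using dx_i ∧ dx_j = -dx_j ∧ dx_i and dx_i ∧ dx_i = 0. For each pair (i, j) with i < j, the coefficient of dx_i ∧ dx_j in alpha ∧ beta is (alpha_i * beta_j - alpha_j * beta_i). Collecting: alpha ∧ beta = (2*z) dx ∧ dy + (-x + 4*y) dy ∧ dz + (-z) dx ∧ dz.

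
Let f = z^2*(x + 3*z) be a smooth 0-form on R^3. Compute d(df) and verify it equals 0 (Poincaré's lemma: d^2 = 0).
d(df) = 0

Step 1: df = sum_i (∂f/∂x_i) dx_i = (z^2) dx + (0) dy + (z*(2*x + 9*z)) dz.
Step 2: Apply d again. Using the 1-form formula, the coefficient of dx ∧ dy in d(df) is ∂^2 f/∂x ∂y - ∂^2 f/∂y ∂x = (0) - (0) = 0 (equality of mixed partials for smooth f).
Similarly for dx ∧ dz and dy ∧ dz — all coefficients vanish. So d(df) = 0.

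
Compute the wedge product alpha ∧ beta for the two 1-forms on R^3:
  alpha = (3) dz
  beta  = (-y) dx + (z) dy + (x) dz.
alpha ∧ beta = (3*y) dx ∧ dz + (-3*z) dy ∧ dz

Distribute the wedge, using dx_i ∧ dx_j = -dx_j ∧ dx_i and dx_i ∧ dx_i = 0. For each pair (i, j) with i < j, the coefficient of dx_i ∧ dx_j in alpha ∧ beta is (alpha_i * beta_j - alpha_j * beta_i). Collecting: alpha ∧ beta = (3*y) dx ∧ dz + (-3*z) dy ∧ dz.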